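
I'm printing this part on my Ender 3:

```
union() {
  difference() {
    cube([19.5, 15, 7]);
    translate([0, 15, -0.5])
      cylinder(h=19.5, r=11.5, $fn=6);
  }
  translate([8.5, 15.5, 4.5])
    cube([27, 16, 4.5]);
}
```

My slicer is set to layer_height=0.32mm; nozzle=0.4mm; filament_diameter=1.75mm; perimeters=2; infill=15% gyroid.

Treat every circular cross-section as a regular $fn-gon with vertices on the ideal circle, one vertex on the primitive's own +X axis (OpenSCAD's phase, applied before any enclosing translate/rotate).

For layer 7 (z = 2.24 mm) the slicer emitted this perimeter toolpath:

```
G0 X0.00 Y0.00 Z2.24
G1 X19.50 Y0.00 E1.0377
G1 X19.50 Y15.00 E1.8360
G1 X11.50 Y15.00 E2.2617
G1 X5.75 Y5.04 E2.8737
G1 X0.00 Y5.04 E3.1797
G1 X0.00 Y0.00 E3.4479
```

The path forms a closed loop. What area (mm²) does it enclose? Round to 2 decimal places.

206.59 mm²

Apply the shoelace formula to the sequence of (X, Y) vertices; enclosed area = 206.59 mm².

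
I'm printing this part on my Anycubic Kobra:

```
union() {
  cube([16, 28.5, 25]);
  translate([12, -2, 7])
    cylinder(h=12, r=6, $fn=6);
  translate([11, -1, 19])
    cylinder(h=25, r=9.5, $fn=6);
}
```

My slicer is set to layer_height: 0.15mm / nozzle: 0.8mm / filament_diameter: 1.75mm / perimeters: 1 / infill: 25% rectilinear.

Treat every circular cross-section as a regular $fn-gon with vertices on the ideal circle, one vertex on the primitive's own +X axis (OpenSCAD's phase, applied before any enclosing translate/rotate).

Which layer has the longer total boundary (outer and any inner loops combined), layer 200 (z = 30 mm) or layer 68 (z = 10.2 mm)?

Layer 200 (z = 30): the cube does not reach this height (z outside [0, 25]); the cylinder at (12, -2) is absent (z outside [7, 19]); the cylinder at (11, -1): section is a regular 6-gon, circumradius r=9.5 (perimeter = 2·6·9.500·sin(180°/6) = 57.00 mm); Merging all regions: only the r=9.5 cylinder at (11, -1) is present, so the union is just that shape — boundary = 57.00 mm. So its perimeter = 57.00 mm. Layer 68 (z = 10.2): the cube is present — its section is the full 16×28.5 rectangle (perimeter 89.00 mm); the cylinder at (12, -2): section is a regular 6-gon, circumradius r=6 (perimeter = 2·6·6.000·sin(180°/6) = 36.00 mm); the cylinder at (11, -1) is absent (z outside [19, 44]); Combining (union): the regions partially overlap (shared area 24.46 mm²), so the edge portions inside another operand are dropped and the merged outline is re-measured after clipping — boundary = 103.00 mm. So its perimeter = 103.00 mm. Layer 68 is larger (103.00 vs 57.00 mm).

layer 68 (z = 10.2 mm)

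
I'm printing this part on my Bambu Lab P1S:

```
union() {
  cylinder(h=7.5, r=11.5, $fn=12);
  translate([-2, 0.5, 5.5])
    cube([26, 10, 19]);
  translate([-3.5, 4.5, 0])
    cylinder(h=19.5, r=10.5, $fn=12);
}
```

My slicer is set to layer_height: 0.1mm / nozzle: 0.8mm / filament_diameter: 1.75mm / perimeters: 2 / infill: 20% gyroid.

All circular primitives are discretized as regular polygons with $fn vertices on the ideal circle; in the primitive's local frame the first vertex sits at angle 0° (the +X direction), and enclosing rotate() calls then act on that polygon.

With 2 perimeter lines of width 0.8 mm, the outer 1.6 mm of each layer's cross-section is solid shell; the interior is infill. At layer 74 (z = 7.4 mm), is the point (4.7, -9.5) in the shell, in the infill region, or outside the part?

shell

At z = 7.4 mm: the r=11.5 cylinder gives a regular 12-gon of circumradius 11.5 (constant along its height); the cube at (-2, 0.5) is present — its section is the full 26×10 rectangle; the r=10.5 cylinder at (-3.5, 4.5) contributes a regular 12-gon of circumradius 10.5; Taking the union: the regions partially overlap (shared area 352.60 mm²), so overlapping operands fuse into one piece — 1 connected region. Overall, the cross-section is a single solid region. The nearest boundary edge runs (5.75, -9.96)→(-0.00, -11.50); distance from the point to it = 0.72 mm. The point is inside the cross-section, 0.72 mm from the nearest boundary — within the 1.6 mm shell band (2 × 0.8).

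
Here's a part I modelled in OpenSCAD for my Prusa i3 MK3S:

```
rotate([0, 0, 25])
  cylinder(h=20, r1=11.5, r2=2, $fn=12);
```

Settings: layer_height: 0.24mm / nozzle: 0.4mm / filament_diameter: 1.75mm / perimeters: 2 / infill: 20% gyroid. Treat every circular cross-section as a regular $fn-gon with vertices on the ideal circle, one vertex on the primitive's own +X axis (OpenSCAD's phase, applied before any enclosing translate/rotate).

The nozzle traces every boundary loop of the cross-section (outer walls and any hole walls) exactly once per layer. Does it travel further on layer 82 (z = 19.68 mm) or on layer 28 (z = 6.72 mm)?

layer 28 (z = 6.72 mm)

Layer 82 (z = 19.68): the cone (r1=11.5→r2=2) has section circumradius 2.152 here — a regular 12-gon (perimeter = 2·12·2.152·sin(180°/12) = 13.37 mm); (whole slice rotated 25° about Z — lengths, areas and connectivity unchanged). So its perimeter = 13.37 mm. Layer 28 (z = 6.72): the cone (r1=11.5→r2=2) has section circumradius 8.308 here — a regular 12-gon (perimeter = 2·12·8.308·sin(180°/12) = 51.61 mm); (whole slice rotated 25° about Z — lengths, areas and connectivity unchanged). So its perimeter = 51.61 mm. Layer 28 is larger (51.61 vs 13.37 mm).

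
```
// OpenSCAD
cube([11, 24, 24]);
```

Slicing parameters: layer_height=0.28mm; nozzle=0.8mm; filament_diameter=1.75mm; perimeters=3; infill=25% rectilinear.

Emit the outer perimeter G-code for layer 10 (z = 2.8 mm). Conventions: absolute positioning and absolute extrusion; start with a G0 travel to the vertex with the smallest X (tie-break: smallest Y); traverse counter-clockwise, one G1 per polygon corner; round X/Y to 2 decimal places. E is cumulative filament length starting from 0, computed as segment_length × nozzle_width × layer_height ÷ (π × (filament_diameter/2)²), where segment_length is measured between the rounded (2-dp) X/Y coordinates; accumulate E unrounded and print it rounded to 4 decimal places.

G0 X0.00 Y0.00 Z2.80
G1 X11.00 Y0.00 E1.0244
G1 X11.00 Y24.00 E3.2595
G1 X0.00 Y24.00 E4.2839
G1 X0.00 Y0.00 E6.5190

At z = 2.8 mm: the 11×24 cube contributes its full rectangle. The outline is a single polygon with 4 vertices. Extrusion per mm of travel: 0.8 × 0.28 / (π × 0.875²) = 0.093128. Accumulating E over each segment gives final E = 6.5190.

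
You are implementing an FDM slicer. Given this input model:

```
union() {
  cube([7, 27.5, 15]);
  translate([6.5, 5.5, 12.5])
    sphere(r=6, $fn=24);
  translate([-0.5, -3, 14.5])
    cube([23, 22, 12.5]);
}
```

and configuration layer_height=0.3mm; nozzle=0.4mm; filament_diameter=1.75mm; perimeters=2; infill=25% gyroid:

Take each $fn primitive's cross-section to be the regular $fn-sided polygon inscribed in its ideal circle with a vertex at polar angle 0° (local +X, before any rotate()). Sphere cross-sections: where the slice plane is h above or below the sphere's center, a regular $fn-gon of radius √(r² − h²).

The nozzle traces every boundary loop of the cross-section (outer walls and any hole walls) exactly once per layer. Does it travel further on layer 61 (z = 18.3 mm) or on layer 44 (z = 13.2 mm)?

layer 61 (z = 18.3 mm)

Layer 61 (z = 18.3): the cube is not intersected at this z (z outside [0, 15]); the r=6 sphere at (6.5, 5.5) contributes a regular 24-gon of circumradius √(6²−5.8²) = 1.536 (perimeter = 2·24·1.536·sin(180°/24) = 9.62 mm); the cube at (-0.5, -3) is present — its section is the full 23×22 rectangle (perimeter 90.00 mm); Taking the union: the r=6 sphere at (6.5, 5.5) lies entirely inside the 23×22 cube at (-0.5, -3), so the union is just the 23×22 cube at (-0.5, -3) — boundary = 90.00 mm. So its perimeter = 90.00 mm. Layer 44 (z = 13.2): the cube (footprint 7×27.5) is included at this height (perimeter 69.00 mm); the r=6 sphere at (6.5, 5.5) contributes a regular 24-gon of circumradius √(6²−0.7²) = 5.959 (perimeter = 2·24·5.959·sin(180°/24) = 37.33 mm); the cube at (-0.5, -3) does not reach this height (z outside [14.5, 27]); Combining (union): the regions partially overlap (shared area 60.23 mm²), so the edge portions inside another operand are dropped and the merged outline is re-measured after clipping — boundary = 75.33 mm. So its perimeter = 75.33 mm. Layer 61 is larger (90.00 vs 75.33 mm).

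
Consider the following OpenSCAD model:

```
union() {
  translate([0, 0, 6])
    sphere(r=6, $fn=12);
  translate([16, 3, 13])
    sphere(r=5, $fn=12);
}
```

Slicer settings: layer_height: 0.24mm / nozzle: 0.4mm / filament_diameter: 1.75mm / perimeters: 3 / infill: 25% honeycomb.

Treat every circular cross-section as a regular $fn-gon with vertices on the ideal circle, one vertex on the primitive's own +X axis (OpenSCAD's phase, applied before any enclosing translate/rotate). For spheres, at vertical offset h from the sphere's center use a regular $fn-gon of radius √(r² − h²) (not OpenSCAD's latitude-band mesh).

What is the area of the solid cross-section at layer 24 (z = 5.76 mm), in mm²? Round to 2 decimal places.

107.83 mm²

At z = 5.76 mm: the sphere: section is a regular 12-gon, circumradius = √(r²−h²) = √(6²−0.24²) = 5.995 (area = (12/2)·5.995²·sin(360°/12) = 107.83 mm²); the sphere at (16, 3) is absent (|z−center|=7.240 > r=5); Merging all regions: only the r=6 sphere is present, so the union is just that shape — area = 107.83 mm². Overall, the cross-section is a single solid region. Net area = 107.83 mm².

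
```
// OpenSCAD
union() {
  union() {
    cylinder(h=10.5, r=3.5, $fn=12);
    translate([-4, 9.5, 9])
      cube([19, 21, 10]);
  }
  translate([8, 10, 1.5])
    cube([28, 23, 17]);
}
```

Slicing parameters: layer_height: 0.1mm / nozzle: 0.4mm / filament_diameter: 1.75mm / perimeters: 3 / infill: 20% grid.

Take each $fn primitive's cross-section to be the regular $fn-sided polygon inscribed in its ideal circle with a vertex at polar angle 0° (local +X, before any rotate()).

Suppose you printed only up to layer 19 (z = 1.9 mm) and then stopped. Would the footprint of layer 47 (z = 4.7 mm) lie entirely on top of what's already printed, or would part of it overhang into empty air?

Compare the two slices. At z = 1.9: the cylinder: section is a regular 12-gon, circumradius r=3.5 (area = (12/2)·3.500²·sin(360°/12) = 36.75 mm²); the cube at (-4, 9.5) is absent (z outside [9, 19]); Combining (union): only the r=3.5 cylinder is present, so the union is just that shape — area = 36.75 mm²; the 28×23 cube at (8, 10) contributes its full rectangle (area 644.00 mm²); Combining (union): the 2 present regions are separate (no shared area or edge), so areas and boundary lengths simply add and each stays a separate island — area = 680.75 mm². At z = 4.7: the r=3.5 cylinder gives a regular 12-gon of circumradius 3.5 (constant along its height) (area = (12/2)·3.500²·sin(360°/12) = 36.75 mm²); the cube at (-4, 9.5) does not reach this height (z outside [9, 19]); Taking the union: only the r=3.5 cylinder is present, so the union is just that shape — area = 36.75 mm²; the 28×23 cube at (8, 10) contributes its full rectangle (area 644.00 mm²); Taking the union: the 2 present regions are separate (no shared area or edge), so areas and boundary lengths simply add and each stays a separate island — area = 680.75 mm². Checking containment: the cross-section at z = 4.7 is a subset of the cross-section at z = 1.9.

entirely on top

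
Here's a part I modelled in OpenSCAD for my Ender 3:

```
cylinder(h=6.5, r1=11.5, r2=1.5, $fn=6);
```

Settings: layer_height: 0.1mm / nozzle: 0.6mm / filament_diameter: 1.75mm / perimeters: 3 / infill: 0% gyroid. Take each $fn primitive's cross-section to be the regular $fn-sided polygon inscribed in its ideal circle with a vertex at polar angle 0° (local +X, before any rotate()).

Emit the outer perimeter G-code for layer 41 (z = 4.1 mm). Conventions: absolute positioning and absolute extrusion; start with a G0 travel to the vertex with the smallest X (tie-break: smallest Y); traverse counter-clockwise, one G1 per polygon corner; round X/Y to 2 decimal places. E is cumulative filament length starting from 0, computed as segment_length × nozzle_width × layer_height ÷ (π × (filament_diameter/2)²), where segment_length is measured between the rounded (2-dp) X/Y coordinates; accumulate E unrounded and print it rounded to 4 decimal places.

At z = 4.1 mm: the cone (r1=11.5→r2=1.5) has section circumradius 5.192 here — a regular 6-gon. The outline is a single polygon with 6 vertices. Extrusion per mm of travel: 0.6 × 0.1 / (π × 0.875²) = 0.024945. Accumulating E over each segment gives final E = 0.7775.

G0 X-5.19 Y0.00 Z4.10
G1 X-2.60 Y-4.50 E0.1295
G1 X2.60 Y-4.50 E0.2592
G1 X5.19 Y0.00 E0.3888
G1 X2.60 Y4.50 E0.5183
G1 X-2.60 Y4.50 E0.6480
G1 X-5.19 Y0.00 E0.7775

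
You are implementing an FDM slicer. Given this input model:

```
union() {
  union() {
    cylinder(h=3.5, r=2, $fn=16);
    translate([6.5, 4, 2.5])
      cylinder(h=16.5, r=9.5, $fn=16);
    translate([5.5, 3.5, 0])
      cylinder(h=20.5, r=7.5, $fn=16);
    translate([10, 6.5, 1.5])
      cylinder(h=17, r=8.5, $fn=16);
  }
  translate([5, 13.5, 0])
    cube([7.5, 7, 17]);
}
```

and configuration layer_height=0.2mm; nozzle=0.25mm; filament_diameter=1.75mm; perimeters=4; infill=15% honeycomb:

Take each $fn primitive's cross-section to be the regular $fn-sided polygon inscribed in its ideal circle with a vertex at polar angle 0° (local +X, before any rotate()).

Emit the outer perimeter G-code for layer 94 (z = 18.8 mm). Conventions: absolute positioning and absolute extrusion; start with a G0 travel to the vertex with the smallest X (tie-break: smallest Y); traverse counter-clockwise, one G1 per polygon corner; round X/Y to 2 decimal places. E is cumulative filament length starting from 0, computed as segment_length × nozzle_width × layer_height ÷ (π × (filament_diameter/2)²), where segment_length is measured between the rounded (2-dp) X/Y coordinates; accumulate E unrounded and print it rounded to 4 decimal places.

G0 X-3.00 Y4.00 Z18.80
G1 X-2.28 Y0.36 E0.0771
G1 X-0.22 Y-2.72 E0.1542
G1 X2.86 Y-4.78 E0.2312
G1 X6.50 Y-5.50 E0.3083
G1 X10.14 Y-4.78 E0.3855
G1 X13.22 Y-2.72 E0.4625
G1 X15.28 Y0.36 E0.5395
G1 X16.00 Y4.00 E0.6166
G1 X15.28 Y7.64 E0.6938
G1 X13.22 Y10.72 E0.7708
G1 X10.14 Y12.78 E0.8478
G1 X6.50 Y13.50 E0.9250
G1 X2.86 Y12.78 E1.0021
G1 X-0.22 Y10.72 E1.0791
G1 X-2.28 Y7.64 E1.1561
G1 X-3.00 Y4.00 E1.2333

At z = 18.8 mm: the cylinder is not intersected at this z (z outside [0, 3.5]); the r=9.5 cylinder at (6.5, 4) contributes a regular 16-gon of circumradius 9.5; the r=7.5 cylinder at (5.5, 3.5) contributes a regular 16-gon of circumradius 7.5; the cylinder at (10, 6.5) does not reach this height (z outside [1.5, 18.5]); Merging all regions: the r=7.5 cylinder at (5.5, 3.5) lies entirely inside the r=9.5 cylinder at (6.5, 4), so the union is just the r=9.5 cylinder at (6.5, 4) — 1 connected region; the cube at (5, 13.5) is absent (z outside [0, 17]); Taking the union: only the result so far is present, so the union is just that shape — 1 connected region. The outline is a single polygon with 16 vertices. Extrusion per mm of travel: 0.25 × 0.2 / (π × 0.875²) = 0.020788. Accumulating E over each segment gives final E = 1.2333.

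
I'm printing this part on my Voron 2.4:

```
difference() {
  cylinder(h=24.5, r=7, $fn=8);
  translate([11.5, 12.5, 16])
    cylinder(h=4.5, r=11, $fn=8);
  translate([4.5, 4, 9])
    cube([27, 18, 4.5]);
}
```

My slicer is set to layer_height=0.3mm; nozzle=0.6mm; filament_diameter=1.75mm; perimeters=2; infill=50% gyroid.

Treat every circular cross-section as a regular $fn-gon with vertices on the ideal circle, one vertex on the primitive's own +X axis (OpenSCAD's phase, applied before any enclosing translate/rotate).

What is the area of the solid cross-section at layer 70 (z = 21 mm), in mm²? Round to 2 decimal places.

At z = 21 mm: the r=7 cylinder gives a regular 8-gon of circumradius 7 (constant along its height) (area = (8/2)·7.000²·sin(360°/8) = 138.59 mm²); the cylinder at (11.5, 12.5) does not reach this height (z outside [16, 20.5]); the cube at (4.5, 4) is absent (z outside [9, 13.5]); Subtracting the remaining from the first: none of the subtracted shapes is present at this height, so the r=7 cylinder is unchanged — area = 138.59 mm². Overall, the cross-section is a single solid region. Net area = 138.59 mm².

138.59 mm²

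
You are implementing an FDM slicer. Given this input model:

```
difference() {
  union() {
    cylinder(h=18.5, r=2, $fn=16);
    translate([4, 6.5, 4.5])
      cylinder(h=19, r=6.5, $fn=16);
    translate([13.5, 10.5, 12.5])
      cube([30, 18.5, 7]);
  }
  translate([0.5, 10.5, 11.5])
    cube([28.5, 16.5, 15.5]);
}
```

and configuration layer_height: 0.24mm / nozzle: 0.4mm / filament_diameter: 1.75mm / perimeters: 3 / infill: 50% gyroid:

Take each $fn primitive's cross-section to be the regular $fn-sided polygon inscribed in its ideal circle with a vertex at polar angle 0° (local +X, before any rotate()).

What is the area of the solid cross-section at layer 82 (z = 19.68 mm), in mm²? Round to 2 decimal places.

At z = 19.68 mm: the cylinder is absent (z outside [0, 18.5]); the r=6.5 cylinder at (4, 6.5) gives a regular 16-gon of circumradius 6.5 (constant along its height) (area = (16/2)·6.500²·sin(360°/16) = 129.35 mm²); the cube at (13.5, 10.5) does not reach this height (z outside [12.5, 19.5]); Taking the union: only the r=6.5 cylinder at (4, 6.5) is present, so the union is just that shape — area = 129.35 mm²; the cube at (0.5, 10.5) is present — its section is the full 28.5×16.5 rectangle (area 470.25 mm²); After the difference (first − rest): starting from that combined region (129.35 mm²), the 28.5×16.5 cube at (0.5, 10.5) partially overlaps it — only the 15.76 mm² overlap (of its 470.25 mm²) is removed, clipping the outline — area = 113.59 mm². Overall, the cross-section is a single solid region. Net area = 113.59 mm².

113.59 mm²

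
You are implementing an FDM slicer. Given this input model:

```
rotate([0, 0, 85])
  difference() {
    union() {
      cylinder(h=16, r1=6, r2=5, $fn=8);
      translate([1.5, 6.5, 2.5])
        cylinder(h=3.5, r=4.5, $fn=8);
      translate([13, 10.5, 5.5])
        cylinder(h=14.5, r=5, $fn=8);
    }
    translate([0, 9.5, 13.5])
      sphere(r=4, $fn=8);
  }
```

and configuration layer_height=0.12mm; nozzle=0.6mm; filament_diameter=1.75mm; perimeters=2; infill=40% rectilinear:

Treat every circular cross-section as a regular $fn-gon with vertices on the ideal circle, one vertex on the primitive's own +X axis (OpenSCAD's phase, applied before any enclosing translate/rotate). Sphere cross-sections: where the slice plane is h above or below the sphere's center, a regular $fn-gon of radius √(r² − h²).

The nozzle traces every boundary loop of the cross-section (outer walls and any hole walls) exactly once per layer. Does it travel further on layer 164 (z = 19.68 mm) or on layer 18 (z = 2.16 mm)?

layer 18 (z = 2.16 mm)

Layer 164 (z = 19.68): the cone is absent (z outside [0, 16]); the cylinder at (1.5, 6.5) does not reach this height (z outside [2.5, 6]); the r=5 cylinder at (13, 10.5) contributes a regular 8-gon of circumradius 5 (perimeter = 2·8·5.000·sin(180°/8) = 30.61 mm); Combining (union): only the r=5 cylinder at (13, 10.5) is present, so the union is just that shape — boundary = 30.61 mm; the sphere at (0, 9.5) does not reach this height (|z−center|=6.180 > r=4); After the difference (first − rest): none of the subtracted shapes is present at this height, so the result so far is unchanged — boundary = 30.61 mm; (whole slice rotated 85° about Z — lengths, areas and connectivity unchanged). So its perimeter = 30.61 mm. Layer 18 (z = 2.16): the cone (r1=6→r2=5) has section circumradius 5.865 here — a regular 8-gon (perimeter = 2·8·5.865·sin(180°/8) = 35.91 mm); the cylinder at (1.5, 6.5) is absent (z outside [2.5, 6]); the cylinder at (13, 10.5) does not reach this height (z outside [5.5, 20]); Combining (union): only the cone is present, so the union is just that shape — boundary = 35.91 mm; the sphere at (0, 9.5) does not reach this height (|z−center|=11.340 > r=4); After the difference (first − rest): none of the subtracted shapes is present at this height, so the result so far is unchanged — boundary = 35.91 mm; (whole slice rotated 85° about Z — lengths, areas and connectivity unchanged). So its perimeter = 35.91 mm. Layer 18 is larger (35.91 vs 30.61 mm).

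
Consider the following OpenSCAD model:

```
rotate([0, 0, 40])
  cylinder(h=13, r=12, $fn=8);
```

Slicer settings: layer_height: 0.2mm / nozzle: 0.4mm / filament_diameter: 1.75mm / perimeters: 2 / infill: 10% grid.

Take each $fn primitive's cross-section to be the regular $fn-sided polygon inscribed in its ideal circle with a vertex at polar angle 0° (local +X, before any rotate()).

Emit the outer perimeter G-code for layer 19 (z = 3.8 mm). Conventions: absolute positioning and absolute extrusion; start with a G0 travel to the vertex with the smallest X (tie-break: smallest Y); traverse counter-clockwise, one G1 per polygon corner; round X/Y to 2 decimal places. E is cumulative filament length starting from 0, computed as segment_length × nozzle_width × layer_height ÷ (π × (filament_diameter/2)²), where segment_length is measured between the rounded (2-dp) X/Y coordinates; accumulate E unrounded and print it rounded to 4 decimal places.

G0 X-11.95 Y1.05 Z3.80
G1 X-9.19 Y-7.71 E0.3055
G1 X-1.05 Y-11.95 E0.6107
G1 X7.71 Y-9.19 E0.9162
G1 X11.95 Y-1.05 E1.2215
G1 X9.19 Y7.71 E1.5270
G1 X1.05 Y11.95 E1.8322
G1 X-7.71 Y9.19 E2.1377
G1 X-11.95 Y1.05 E2.4430

At z = 3.8 mm: the r=12 cylinder gives a regular 8-gon of circumradius 12 (constant along its height); (rotated 40° about Z; rotation is an isometry so areas/perimeters/island counts are preserved). The outline is a single polygon with 8 vertices. Extrusion per mm of travel: 0.4 × 0.2 / (π × 0.875²) = 0.033260. Accumulating E over each segment gives final E = 2.4430.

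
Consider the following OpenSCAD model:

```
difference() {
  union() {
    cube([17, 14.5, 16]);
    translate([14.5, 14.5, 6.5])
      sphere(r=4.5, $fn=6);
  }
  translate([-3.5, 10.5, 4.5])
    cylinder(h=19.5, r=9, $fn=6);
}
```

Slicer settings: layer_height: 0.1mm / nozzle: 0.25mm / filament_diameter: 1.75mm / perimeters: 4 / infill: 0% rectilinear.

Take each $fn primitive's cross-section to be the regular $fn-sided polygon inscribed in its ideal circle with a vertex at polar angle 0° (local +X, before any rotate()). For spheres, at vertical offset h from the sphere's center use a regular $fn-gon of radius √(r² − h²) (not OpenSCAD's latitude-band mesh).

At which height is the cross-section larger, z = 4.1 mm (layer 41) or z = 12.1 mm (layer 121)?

layer 41 (z = 4.1 mm)

Layer 41 (z = 4.1): the 17×14.5 cube contributes its full rectangle (area 246.50 mm²); the r=4.5 sphere at (14.5, 14.5) slices to a regular 6-gon of circumradius 3.807 (√(r²−h²) with h=2.4 from center) (area = (6/2)·3.807²·sin(360°/6) = 37.65 mm²); Combining (union): the regions partially overlap — summed areas 284.15 mm² minus the doubly-counted overlap 17.34 mm² gives 266.80 mm² — area = 266.80 mm²; the cylinder at (-3.5, 10.5) is absent (z outside [4.5, 24]); Subtracting the remaining from the first: none of the subtracted shapes is present at this height, so that combined region is unchanged — area = 266.80 mm². So its area = 266.80 mm². Layer 121 (z = 12.1): the cube (footprint 17×14.5) is included at this height (area 246.50 mm²); the sphere at (14.5, 14.5) does not reach this height (|z−center|=5.600 > r=4.5); Merging all regions: only the 17×14.5 cube is present, so the union is just that shape — area = 246.50 mm²; the cylinder at (-3.5, 10.5): section is a regular 6-gon, circumradius r=9 (area = (6/2)·9.000²·sin(360°/6) = 210.44 mm²); After the difference (first − rest): starting from that combined region (246.50 mm²), the r=9 cylinder at (-3.5, 10.5) partially overlaps it — only the 42.71 mm² overlap (of its 210.44 mm²) is removed, clipping the outline — area = 203.79 mm². So its area = 203.79 mm². Layer 41 is larger (266.80 vs 203.79 mm²).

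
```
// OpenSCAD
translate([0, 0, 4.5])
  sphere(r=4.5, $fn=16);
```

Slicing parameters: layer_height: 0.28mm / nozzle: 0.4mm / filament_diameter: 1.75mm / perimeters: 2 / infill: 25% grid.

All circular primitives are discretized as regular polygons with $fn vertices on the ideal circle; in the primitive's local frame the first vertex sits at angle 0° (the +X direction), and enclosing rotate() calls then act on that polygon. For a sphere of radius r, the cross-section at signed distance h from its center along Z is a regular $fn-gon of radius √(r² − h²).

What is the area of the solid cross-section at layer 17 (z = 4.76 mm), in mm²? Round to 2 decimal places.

61.79 mm²

At z = 4.76 mm: the r=4.5 sphere contributes a regular 16-gon of circumradius √(4.5²−0.26²) = 4.492 (area = (16/2)·4.492²·sin(360°/16) = 61.79 mm²). Overall, the cross-section is a single solid region. Net area = 61.79 mm².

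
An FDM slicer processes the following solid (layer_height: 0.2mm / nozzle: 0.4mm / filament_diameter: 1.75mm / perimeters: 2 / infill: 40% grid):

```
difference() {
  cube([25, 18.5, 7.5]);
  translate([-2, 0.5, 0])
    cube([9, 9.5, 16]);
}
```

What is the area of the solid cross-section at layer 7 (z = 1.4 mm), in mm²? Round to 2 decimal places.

396.00 mm²

At z = 1.4 mm: the cube is present — its section is the full 25×18.5 rectangle (area 462.50 mm²); the cube at (-2, 0.5) is present — its section is the full 9×9.5 rectangle (area 85.50 mm²); After the difference (first − rest): starting from the 25×18.5 cube (462.50 mm²), the 9×9.5 cube at (-2, 0.5) partially overlaps it — only the 66.50 mm² overlap (of its 85.50 mm²) is removed, clipping the outline — area = 396.00 mm². Overall, the cross-section is a single solid region. Net area = 396.00 mm².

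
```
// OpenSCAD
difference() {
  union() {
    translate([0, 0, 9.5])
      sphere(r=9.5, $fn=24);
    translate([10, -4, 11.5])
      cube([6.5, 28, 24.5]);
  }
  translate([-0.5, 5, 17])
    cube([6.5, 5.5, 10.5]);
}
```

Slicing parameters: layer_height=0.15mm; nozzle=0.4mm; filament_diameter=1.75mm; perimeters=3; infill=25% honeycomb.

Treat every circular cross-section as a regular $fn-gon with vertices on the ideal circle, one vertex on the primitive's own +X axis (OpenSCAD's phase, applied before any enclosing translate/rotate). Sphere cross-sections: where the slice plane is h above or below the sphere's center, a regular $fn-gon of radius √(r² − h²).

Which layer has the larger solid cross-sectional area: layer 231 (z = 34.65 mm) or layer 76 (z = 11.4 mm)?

layer 76 (z = 11.4 mm)

Layer 231 (z = 34.65): the sphere is not intersected at this z (|z−center|=25.150 > r=9.5); the 6.5×28 cube at (10, -4) contributes its full rectangle (area 182.00 mm²); Taking the union: only the 6.5×28 cube at (10, -4) is present, so the union is just that shape — area = 182.00 mm²; the cube at (-0.5, 5) does not reach this height (z outside [17, 27.5]); Taking the first minus the rest: none of the subtracted shapes is present at this height, so that combined region is unchanged — area = 182.00 mm². So its area = 182.00 mm². Layer 76 (z = 11.4): the r=9.5 sphere slices to a regular 24-gon of circumradius 9.308 (√(r²−h²) with h=1.9 from center) (area = (24/2)·9.308²·sin(360°/24) = 269.09 mm²); the cube at (10, -4) is absent (z outside [11.5, 36]); Taking the union: only the r=9.5 sphere is present, so the union is just that shape — area = 269.09 mm²; the cube at (-0.5, 5) is absent (z outside [17, 27.5]); After the difference (first − rest): none of the subtracted shapes is present at this height, so that combined region is unchanged — area = 269.09 mm². So its area = 269.09 mm². Layer 76 is larger (269.09 vs 182.00 mm²).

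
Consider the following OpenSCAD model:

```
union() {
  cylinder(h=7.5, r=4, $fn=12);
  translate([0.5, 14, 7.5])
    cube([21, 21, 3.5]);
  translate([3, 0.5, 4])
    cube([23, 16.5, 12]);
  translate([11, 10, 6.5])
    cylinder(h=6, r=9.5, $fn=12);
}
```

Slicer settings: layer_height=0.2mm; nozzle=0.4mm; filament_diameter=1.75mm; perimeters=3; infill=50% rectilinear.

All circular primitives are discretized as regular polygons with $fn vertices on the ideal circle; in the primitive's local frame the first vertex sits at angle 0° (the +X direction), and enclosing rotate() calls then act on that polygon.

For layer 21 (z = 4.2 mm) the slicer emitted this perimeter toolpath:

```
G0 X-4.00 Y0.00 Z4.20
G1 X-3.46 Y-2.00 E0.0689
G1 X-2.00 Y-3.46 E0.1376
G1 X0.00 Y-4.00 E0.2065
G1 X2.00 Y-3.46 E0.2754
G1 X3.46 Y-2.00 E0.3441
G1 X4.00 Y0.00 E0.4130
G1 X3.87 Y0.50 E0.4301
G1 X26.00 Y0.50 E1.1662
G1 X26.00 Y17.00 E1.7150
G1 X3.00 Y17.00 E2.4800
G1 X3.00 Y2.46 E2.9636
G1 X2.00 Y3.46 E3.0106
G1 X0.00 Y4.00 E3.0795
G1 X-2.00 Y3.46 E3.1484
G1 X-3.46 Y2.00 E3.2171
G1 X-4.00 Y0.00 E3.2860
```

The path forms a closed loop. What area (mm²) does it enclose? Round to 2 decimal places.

426.34 mm²

Apply the shoelace formula to the sequence of (X, Y) vertices; enclosed area = 426.34 mm².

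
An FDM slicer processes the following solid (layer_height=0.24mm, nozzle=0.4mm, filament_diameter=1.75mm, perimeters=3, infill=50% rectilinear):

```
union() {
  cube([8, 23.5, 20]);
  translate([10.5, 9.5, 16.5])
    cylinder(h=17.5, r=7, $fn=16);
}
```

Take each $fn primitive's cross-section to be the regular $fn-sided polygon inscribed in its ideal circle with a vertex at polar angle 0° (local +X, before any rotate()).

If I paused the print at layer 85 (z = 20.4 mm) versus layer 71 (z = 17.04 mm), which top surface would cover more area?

layer 71 (z = 17.04 mm)

Layer 85 (z = 20.4): the cube is not intersected at this z (z outside [0, 20]); the cylinder at (10.5, 9.5): section is a regular 16-gon, circumradius r=7 (area = (16/2)·7.000²·sin(360°/16) = 150.01 mm²); Taking the union: only the r=7 cylinder at (10.5, 9.5) is present, so the union is just that shape — area = 150.01 mm². So its area = 150.01 mm². Layer 71 (z = 17.04): the cube (footprint 8×23.5) is included at this height (area 188.00 mm²); the r=7 cylinder at (10.5, 9.5) contributes a regular 16-gon of circumradius 7 (area = (16/2)·7.000²·sin(360°/16) = 150.01 mm²); Combining (union): the regions partially overlap — summed areas 338.01 mm² minus the doubly-counted overlap 41.25 mm² gives 296.76 mm² — area = 296.76 mm². So its area = 296.76 mm². Layer 71 is larger (296.76 vs 150.01 mm²).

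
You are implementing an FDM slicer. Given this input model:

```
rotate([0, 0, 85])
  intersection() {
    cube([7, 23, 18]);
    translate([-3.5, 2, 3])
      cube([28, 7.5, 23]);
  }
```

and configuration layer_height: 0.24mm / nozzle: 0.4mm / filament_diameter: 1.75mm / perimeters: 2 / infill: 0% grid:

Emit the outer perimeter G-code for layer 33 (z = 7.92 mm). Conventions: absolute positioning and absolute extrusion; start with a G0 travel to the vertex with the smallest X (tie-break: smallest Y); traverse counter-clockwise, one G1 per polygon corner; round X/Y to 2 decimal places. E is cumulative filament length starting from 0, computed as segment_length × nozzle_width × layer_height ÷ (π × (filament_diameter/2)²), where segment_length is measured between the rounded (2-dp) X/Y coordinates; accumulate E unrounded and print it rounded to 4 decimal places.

G0 X-9.46 Y0.83 Z7.92
G1 X-1.99 Y0.17 E0.2993
G1 X-1.38 Y7.15 E0.5790
G1 X-8.85 Y7.80 E0.8782
G1 X-9.46 Y0.83 E1.1575

At z = 7.92 mm: the cube (footprint 7×23) is included at this height; the 28×7.5 cube at (-3.5, 2) contributes its full rectangle; Keeping only the common overlap: the 28×7.5 cube at (-3.5, 2) partially overlaps the 7×23 cube; clipping to the common part keeps 52.50 mm² — 1 connected region; (rotated 85° about Z; rotation is an isometry so areas/perimeters/island counts are preserved). The outline is a single polygon with 4 vertices. Extrusion per mm of travel: 0.4 × 0.24 / (π × 0.875²) = 0.039912. Accumulating E over each segment gives final E = 1.1575.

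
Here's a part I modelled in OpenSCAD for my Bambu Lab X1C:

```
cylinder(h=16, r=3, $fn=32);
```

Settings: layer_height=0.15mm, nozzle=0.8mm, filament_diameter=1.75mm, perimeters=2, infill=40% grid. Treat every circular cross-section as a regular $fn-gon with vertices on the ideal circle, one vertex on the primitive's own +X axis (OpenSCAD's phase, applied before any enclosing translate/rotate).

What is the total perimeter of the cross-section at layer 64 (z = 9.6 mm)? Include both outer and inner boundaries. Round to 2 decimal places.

18.82 mm

At z = 9.6 mm: the r=3 cylinder contributes a regular 32-gon of circumradius 3 (perimeter = 2·32·3.000·sin(180°/32) = 18.82 mm). Overall, the cross-section is a single solid region. Total boundary length (outer) = 18.82 mm.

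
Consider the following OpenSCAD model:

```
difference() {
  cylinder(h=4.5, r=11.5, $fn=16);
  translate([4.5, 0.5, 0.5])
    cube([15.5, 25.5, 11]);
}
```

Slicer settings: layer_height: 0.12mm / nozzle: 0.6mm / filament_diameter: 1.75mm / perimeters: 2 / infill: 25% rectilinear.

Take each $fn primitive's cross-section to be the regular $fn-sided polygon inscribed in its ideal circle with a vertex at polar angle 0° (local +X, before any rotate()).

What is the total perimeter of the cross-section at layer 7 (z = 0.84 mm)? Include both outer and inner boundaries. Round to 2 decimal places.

75.92 mm

At z = 0.84 mm: the cylinder: section is a regular 16-gon, circumradius r=11.5 (perimeter = 2·16·11.500·sin(180°/16) = 71.79 mm); the 15.5×25.5 cube at (4.5, 0.5) contributes its full rectangle (perimeter 82.00 mm); Taking the first minus the rest: starting from the r=11.5 cylinder, the 15.5×25.5 cube at (4.5, 0.5) partially overlaps it — only the 48.01 mm² overlap (of its 395.25 mm²) is removed, clipping the outline — boundary = 75.92 mm. Overall, the cross-section is a single solid region. Total boundary length (outer) = 75.92 mm.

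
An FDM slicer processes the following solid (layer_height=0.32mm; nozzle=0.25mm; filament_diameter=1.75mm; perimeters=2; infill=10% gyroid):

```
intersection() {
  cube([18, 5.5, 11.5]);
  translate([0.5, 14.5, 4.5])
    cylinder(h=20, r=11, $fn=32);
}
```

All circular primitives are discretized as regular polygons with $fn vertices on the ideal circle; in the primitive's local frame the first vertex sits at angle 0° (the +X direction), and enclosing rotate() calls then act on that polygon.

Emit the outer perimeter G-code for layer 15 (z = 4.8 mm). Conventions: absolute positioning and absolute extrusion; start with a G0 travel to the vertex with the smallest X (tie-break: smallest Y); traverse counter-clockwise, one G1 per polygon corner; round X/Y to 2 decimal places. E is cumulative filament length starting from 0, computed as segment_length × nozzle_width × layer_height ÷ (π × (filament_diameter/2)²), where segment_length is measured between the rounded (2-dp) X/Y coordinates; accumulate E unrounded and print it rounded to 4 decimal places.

At z = 4.8 mm: the cube is present — its section is the full 18×5.5 rectangle; the r=11 cylinder at (0.5, 14.5) gives a regular 32-gon of circumradius 11 (constant along its height); Keeping only the common overlap: the r=11 cylinder at (0.5, 14.5) partially overlaps the 18×5.5 cube; clipping to the common part keeps 9.36 mm² — 1 connected region. The outline is a single polygon with 7 vertices. Extrusion per mm of travel: 0.25 × 0.32 / (π × 0.875²) = 0.033260. Accumulating E over each segment gives final E = 0.5303.

G0 X0.00 Y3.55 Z4.80
G1 X0.50 Y3.50 E0.0167
G1 X2.65 Y3.71 E0.0886
G1 X4.71 Y4.34 E0.1602
G1 X6.61 Y5.35 E0.2318
G1 X6.79 Y5.50 E0.2396
G1 X0.00 Y5.50 E0.4654
G1 X0.00 Y3.55 E0.5303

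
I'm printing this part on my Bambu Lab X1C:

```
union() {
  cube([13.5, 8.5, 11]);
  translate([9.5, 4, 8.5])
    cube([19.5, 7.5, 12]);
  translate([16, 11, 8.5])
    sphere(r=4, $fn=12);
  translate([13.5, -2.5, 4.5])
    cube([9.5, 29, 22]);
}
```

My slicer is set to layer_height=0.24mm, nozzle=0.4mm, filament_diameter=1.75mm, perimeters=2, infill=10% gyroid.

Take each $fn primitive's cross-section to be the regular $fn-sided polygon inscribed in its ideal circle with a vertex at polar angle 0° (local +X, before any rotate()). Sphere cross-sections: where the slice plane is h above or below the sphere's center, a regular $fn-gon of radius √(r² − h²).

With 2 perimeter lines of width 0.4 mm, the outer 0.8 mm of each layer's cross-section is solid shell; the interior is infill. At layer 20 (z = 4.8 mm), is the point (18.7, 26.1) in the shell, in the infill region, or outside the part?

shell

At z = 4.8 mm: the cube is present — its section is the full 13.5×8.5 rectangle; the cube at (9.5, 4) is not intersected at this z (z outside [8.5, 20.5]); the sphere at (16, 11): section is a regular 12-gon, circumradius = √(r²−h²) = √(4²−3.7²) = 1.520; the cube at (13.5, -2.5) is present — its section is the full 9.5×29 rectangle; Merging all regions: the regions partially overlap (shared area 6.93 mm²), so overlapping operands fuse into one piece — 1 connected region. Overall, the cross-section is a single solid region. The nearest boundary edge runs (13.50, 26.50)→(23.00, 26.50); distance from the point to it = 0.40 mm. The point is inside the cross-section, 0.40 mm from the nearest boundary — within the 0.8 mm shell band (2 × 0.4).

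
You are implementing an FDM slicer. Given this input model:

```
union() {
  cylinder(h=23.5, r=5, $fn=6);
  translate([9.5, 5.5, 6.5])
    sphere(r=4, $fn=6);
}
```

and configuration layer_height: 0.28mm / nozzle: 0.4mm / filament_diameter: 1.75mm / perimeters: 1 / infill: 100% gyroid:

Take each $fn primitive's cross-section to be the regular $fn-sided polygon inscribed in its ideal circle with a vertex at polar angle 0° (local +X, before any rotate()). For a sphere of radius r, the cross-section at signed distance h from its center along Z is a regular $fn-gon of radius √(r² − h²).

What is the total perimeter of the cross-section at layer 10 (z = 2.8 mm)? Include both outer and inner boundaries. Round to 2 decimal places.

39.12 mm

At z = 2.8 mm: the cylinder: section is a regular 6-gon, circumradius r=5 (perimeter = 2·6·5.000·sin(180°/6) = 30.00 mm); the r=4 sphere at (9.5, 5.5) contributes a regular 6-gon of circumradius √(4²−3.7²) = 1.520 (perimeter = 2·6·1.520·sin(180°/6) = 9.12 mm); Merging all regions: the 2 present regions are separate (no shared area or edge), so areas and boundary lengths simply add and each stays a separate island — boundary = 39.12 mm. Overall, the cross-section has 2 separate islands. Total boundary length (outer) = 39.12 mm.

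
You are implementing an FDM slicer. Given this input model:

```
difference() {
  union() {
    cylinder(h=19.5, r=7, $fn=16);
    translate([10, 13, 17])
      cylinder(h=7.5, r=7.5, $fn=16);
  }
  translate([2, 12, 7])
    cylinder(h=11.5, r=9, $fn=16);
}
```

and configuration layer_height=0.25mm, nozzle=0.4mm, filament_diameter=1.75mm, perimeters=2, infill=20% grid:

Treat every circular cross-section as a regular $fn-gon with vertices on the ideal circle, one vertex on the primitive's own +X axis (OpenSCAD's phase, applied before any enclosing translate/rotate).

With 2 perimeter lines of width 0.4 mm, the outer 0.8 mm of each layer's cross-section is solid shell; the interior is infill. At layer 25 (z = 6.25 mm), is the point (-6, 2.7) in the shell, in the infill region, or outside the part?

shell

At z = 6.25 mm: the r=7 cylinder contributes a regular 16-gon of circumradius 7; the cylinder at (10, 13) does not reach this height (z outside [17, 24.5]); Merging all regions: only the r=7 cylinder is present, so the union is just that shape — 1 connected region; the cylinder at (2, 12) does not reach this height (z outside [7, 18.5]); After the difference (first − rest): none of the subtracted shapes is present at this height, so the result so far is unchanged — 1 connected region. Overall, the cross-section is a single solid region. The nearest boundary edge runs (-4.95, 4.95)→(-6.47, 2.68); distance from the point to it = 0.38 mm. The point is inside the cross-section, 0.38 mm from the nearest boundary — within the 0.8 mm shell band (2 × 0.4).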